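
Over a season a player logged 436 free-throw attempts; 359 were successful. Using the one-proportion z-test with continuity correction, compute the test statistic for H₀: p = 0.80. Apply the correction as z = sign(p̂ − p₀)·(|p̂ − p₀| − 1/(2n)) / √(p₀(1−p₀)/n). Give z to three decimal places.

z = 1.161

With x = 359 successes in n = 436, p̂ = 0.82339. p̂ − p₀ = 0.023394.
Continuity correction 1/(2n) = 1/872 = 0.001147.
Corrected numerator: |0.023394| − 0.001147 = 0.022247.
SE₀ = √(0.80·0.20/436) = 0.019157.
z = +0.022247/0.019157 = 1.161.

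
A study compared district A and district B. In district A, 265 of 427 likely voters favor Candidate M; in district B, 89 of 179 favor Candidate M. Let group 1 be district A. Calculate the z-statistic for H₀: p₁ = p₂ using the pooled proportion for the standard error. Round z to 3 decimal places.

Sample proportions: p̂₁ = 265/427 = 0.62061 and p̂₂ = 89/179 = 0.49721.
Pooling: p̂ = 354/606 = 0.58416.
Pooled SE = √[0.2429174·0.00792851] ≈ 0.043886.
z = 0.12340/0.043886 = 2.812.

z = 2.812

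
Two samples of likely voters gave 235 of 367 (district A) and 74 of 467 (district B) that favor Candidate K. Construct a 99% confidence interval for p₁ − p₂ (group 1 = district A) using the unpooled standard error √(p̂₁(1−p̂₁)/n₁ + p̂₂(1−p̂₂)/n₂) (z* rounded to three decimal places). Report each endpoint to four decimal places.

p̂₁ = 0.64033, p̂₂ = 0.15846, so the observed difference is 0.48187.
Unpooled SE = √(p̂₁(1−p̂₁)/n₁ + p̂₂(1−p̂₂)/n₂) = √(0.000627543 + 0.000285544) = 0.030217.
For 99% confidence, z* = 2.576. Margin of error = 0.07784.
So the interval runs from 0.4040 to 0.5597.

(0.4040, 0.5597)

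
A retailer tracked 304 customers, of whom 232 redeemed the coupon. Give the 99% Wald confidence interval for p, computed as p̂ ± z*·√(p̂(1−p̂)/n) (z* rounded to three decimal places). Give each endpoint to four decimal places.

The sample proportion is 232/304 = 0.76316.
SE = √(p̂(1−p̂)/n) = √(0.180748/304) = 0.024384.
For 99% confidence, z* = 2.576.
Margin = 2.576·0.024384 = 0.06281.
Interval: 0.76316 ± 0.06281 → (0.7003, 0.8260).

(0.7003, 0.8260)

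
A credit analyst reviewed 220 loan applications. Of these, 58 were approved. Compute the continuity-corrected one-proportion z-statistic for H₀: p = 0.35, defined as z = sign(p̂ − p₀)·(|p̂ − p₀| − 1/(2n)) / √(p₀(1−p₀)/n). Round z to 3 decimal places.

With x = 58 successes in n = 220, p̂ = 0.26364. p̂ − p₀ = -0.086364.
Continuity correction 1/(2n) = 1/440 = 0.002273.
Corrected numerator: |-0.086364| − 0.002273 = 0.084091.
Under H₀, SE = √(p₀(1−p₀)/n) = √(0.35·0.65/220) = √0.001034091 = 0.032157.
z = −0.084091/0.032157 = -2.615.

z = -2.615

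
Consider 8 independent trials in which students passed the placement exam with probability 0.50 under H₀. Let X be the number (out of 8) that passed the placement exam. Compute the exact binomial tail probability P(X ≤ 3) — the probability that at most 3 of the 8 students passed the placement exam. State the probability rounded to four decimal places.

P = 0.3633

X is binomial with n = 8 and p = 0.50.
P(X ≤ 3) = C(8,0)·0.50^0·0.50^8 + C(8,1)·0.50^1·0.50^7 + C(8,2)·0.50^2·0.50^6 + C(8,3)·0.50^3·0.50^5.
= 0.003906 + 0.031250 + 0.109375 + 0.218750 = 0.3633.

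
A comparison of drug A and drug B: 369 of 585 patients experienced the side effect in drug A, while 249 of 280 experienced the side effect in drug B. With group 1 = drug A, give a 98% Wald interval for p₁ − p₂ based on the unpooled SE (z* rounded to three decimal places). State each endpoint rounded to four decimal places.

p̂₁ = 0.63077, p̂₂ = 0.88929, so the observed difference is -0.25852.
Unpooled SE = √(p̂₁(1−p̂₁)/n₁ + p̂₂(1−p̂₂)/n₂) = √(0.000398119 + 0.000351631) = 0.027382.
z* = 2.326 at the 98% level. Margin of error = 0.06369.
Interval: -0.25852 ± 0.06369 → (-0.3222, -0.1948).

(-0.3222, -0.1948)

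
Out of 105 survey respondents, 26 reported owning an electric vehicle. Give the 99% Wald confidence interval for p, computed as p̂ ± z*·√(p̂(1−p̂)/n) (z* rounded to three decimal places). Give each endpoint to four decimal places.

p̂ = 26/105 = 0.24762.
SE(p̂) = √(0.24762·0.75238/105) = 0.042123.
The 99% critical value is z* = 2.576.
Margin = 2.576·0.042123 = 0.10851.
So the interval runs from 0.1391 to 0.3561.

(0.1391, 0.3561)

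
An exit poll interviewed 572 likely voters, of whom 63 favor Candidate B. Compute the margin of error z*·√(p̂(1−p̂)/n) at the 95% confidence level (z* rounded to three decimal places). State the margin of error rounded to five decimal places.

ME = 0.02566

The sample proportion is 63/572 = 0.11014.
SE = √(p̂(1−p̂)/n) = √(0.098009/572) = 0.013090.
For 95% confidence, z* = 1.960.
So ME = 0.02566.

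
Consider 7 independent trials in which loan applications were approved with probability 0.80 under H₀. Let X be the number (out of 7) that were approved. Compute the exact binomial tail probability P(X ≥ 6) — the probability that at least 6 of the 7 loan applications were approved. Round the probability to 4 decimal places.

X is binomial with n = 7 and p = 0.80.
P(X ≥ 6) = C(7,6)·0.80^6·0.20^1 + C(7,7)·0.80^7·0.20^0.
= 0.367002 + 0.209715 = 0.5767.

P = 0.5767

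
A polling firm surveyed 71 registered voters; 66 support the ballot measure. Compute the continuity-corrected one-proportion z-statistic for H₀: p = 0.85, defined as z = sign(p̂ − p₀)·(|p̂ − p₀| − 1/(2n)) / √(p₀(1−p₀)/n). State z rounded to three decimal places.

The sample proportion is 66/71 = 0.92958. p̂ − p₀ = 0.079577.
Continuity correction 1/(2n) = 1/142 = 0.007042.
Corrected numerator: |0.079577| − 0.007042 = 0.072535.
Under H₀, SE = √(p₀(1−p₀)/n) = √(0.85·0.15/71) = √0.001795775 = 0.042377.
z = (+)0.072535/0.042377 = 1.712.

z = 1.712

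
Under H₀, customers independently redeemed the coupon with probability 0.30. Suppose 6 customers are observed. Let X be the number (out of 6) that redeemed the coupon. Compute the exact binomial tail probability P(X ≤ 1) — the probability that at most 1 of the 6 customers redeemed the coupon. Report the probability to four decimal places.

X is binomial with n = 6 and p = 0.30.
P(X ≤ 1) = C(6,0)·0.30^0·0.70^6 + C(6,1)·0.30^1·0.70^5.
= 0.117649 + 0.302526 = 0.4202.

P = 0.4202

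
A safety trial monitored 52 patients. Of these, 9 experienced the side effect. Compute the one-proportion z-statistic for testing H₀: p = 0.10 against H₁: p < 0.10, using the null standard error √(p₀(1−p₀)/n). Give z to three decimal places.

z = 1.757

Sample proportion p̂ = 9/52 = 0.17308.
Under H₀, SE = √(p₀(1−p₀)/n) = √(0.10·0.90/52) = √0.001730769 = 0.041603.
Test statistic: z = 0.07308/0.041603 = 1.757.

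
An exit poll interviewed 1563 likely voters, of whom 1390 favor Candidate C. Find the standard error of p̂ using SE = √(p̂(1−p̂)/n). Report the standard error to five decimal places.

SE = 0.00794

Sample proportion p̂ = 1390/1563 = 0.88932.
p̂(1−p̂) = 0.098430.
SE = √(0.098430/1563) = 0.00794.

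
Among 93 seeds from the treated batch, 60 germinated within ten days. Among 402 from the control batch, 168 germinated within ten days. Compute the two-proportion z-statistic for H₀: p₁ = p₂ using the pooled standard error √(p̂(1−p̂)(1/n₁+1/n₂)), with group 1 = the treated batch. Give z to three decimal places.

z = 3.962

p̂₁ = 60/93 = 0.64516, p̂₂ = 168/402 = 0.41791.
Pooled p̂ = (60+168)/(93+402) = 228/495 = 0.46061.
Pooled SE = √[0.2484481·0.01324025] ≈ 0.057354.
z = 0.22725/0.057354 = 3.962.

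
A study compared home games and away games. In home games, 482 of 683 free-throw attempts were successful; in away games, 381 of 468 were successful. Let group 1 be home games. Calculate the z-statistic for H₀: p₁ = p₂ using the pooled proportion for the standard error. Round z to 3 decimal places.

z = -4.170

Sample proportions: p̂₁ = 482/683 = 0.70571 and p̂₂ = 381/468 = 0.81410.
Pooled p̂ = (482+381)/(683+468) = 863/1151 = 0.74978.
SE = √[p̂(1−p̂)(1/n₁+1/n₂)] = √[0.74978·0.25022·(1/683+1/468)] ≈ 0.025991.
z = (p̂₁ − p̂₂)/SE = (0.70571 − 0.81410)/0.025991 = -0.10839/0.025991 = -4.170.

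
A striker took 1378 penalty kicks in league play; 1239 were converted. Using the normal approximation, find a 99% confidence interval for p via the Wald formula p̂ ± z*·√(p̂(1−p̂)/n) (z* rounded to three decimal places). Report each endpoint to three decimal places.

p̂ = 1239/1378 = 0.89913.
SE(p̂) = √(0.89913·0.10087/1378) = 0.008113.
z* = 2.576 at the 99% level.
Margin of error: 2.576 × 0.008113 = 0.02090.
Interval: 0.89913 ± 0.02090 → (0.878, 0.920).

(0.878, 0.920)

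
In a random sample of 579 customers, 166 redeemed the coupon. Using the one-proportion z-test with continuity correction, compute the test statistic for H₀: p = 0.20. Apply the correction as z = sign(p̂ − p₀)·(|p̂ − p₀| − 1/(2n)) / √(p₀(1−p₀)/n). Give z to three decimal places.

z = 5.164

p̂ = 166/579 = 0.28670. p̂ − p₀ = 0.086701.
1/(2n) = 0.000864.
Corrected numerator: |0.086701| − 0.000864 = 0.085837.
Under H₀, SE = √(p₀(1−p₀)/n) = √(0.20·0.80/579) = √0.000276339 = 0.016623.
z = +0.085837/0.016623 = 5.164.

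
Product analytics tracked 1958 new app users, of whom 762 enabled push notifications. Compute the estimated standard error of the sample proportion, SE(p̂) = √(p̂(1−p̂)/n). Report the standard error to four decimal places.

SE = 0.0110

Sample proportion p̂ = 762/1958 = 0.38917.
p̂(1−p̂) = 0.237717.
Dividing by n and taking the root: √0.000121408 = 0.0110.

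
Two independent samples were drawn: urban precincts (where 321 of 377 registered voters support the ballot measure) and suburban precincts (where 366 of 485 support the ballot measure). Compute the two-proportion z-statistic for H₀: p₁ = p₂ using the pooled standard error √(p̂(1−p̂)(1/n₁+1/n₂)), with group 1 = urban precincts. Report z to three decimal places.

z = 3.506

Sample proportions: p̂₁ = 321/377 = 0.85146 and p̂₂ = 366/485 = 0.75464.
Pooled p̂ = (321+366)/(377+485) = 687/862 = 0.79698.
Pooled SE = √[0.1618006·0.00471438] ≈ 0.027619.
z = 0.09682/0.027619 = 3.506.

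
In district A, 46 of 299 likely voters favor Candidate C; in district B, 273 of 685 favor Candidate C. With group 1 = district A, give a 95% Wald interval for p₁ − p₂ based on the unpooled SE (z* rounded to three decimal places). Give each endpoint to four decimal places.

p̂₁ = 0.15385, p̂₂ = 0.39854, so the observed difference is -0.24469.
Unpooled SE = √(p̂₁(1−p̂₁)/n₁ + p̂₂(1−p̂₂)/n₂) = √(0.000435376 + 0.000349936) = 0.028023.
z* = 1.960 at the 95% level. Margin of error = 0.05493.
So the interval runs from -0.2996 to -0.1898.

(-0.2996, -0.1898)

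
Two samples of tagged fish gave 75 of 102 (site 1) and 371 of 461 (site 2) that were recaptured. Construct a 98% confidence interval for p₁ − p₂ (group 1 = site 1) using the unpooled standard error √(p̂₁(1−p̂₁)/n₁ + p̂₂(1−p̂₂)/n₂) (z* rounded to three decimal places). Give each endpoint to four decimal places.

p̂₁ = 0.73529, p̂₂ = 0.80477, so the observed difference is -0.06948.
SE = √(0.001908203 + 0.000340811) = √0.002249014 = 0.047424.
z* = 2.326 at the 98% level. Margin = 2.326·0.047424 = 0.11031.
So the interval runs from -0.1798 to 0.0408.

(-0.1798, 0.0408)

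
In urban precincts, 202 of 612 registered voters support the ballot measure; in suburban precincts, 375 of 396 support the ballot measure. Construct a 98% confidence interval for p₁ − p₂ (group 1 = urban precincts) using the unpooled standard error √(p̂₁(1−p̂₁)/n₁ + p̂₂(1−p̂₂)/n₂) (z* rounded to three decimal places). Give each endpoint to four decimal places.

(-0.6683, -0.5655)

p̂₁ = 202/612 = 0.33007, p̂₂ = 375/396 = 0.94697; p̂₁ − p̂₂ = -0.61690.
Unpooled SE = √(p̂₁(1−p̂₁)/n₁ + p̂₂(1−p̂₂)/n₂) = √(0.000361311 + 0.000126813) = 0.022094.
For 98% confidence, z* = 2.326. Margin of error = 0.05139.
CI: -0.61690 ± 0.05139 = (-0.6683, -0.5655).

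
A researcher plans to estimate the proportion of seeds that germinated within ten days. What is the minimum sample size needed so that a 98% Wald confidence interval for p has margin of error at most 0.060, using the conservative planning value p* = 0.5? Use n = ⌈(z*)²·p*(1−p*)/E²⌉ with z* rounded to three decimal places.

For 98% confidence, z* = 2.326.
p*(1−p*) = 0.50·0.50 = 0.2500.
(z*)²·p*(1−p*)/E² = 5.410276·0.2500/0.003600 = 375.714.
⌈375.714⌉ = 376.

n = 376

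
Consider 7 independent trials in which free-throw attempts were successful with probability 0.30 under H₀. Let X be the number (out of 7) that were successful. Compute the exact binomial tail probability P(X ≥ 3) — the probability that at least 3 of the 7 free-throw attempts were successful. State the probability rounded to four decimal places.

P = 0.3529

X is binomial with n = 7 and p = 0.30.
P(X ≥ 3) = Σ_{j=3}^{7} C(7,j)·0.30^j·0.70^{7−j}.
= 0.226894 + 0.097240 + 0.025005 + 0.003572 + 0.000219 = 0.3529.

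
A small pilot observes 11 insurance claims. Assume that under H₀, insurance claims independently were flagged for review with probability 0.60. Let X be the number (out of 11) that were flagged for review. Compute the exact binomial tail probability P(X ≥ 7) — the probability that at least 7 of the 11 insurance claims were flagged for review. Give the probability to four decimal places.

P = 0.5328

X ~ Binomial(n=11, p=0.60).
P(X ≥ 7) = Σ_{j=7}^{11} C(11,j)·0.60^j·0.40^{11−j}.
= 0.236490 + 0.177367 + 0.088684 + 0.026605 + 0.003628 = 0.5328.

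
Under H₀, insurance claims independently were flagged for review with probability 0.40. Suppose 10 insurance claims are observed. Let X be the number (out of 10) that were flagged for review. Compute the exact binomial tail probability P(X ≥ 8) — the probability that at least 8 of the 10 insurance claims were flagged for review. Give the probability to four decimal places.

X ~ Binomial(n=10, p=0.40).
P(X ≥ 8) = C(10,8)·0.40^8·0.60^2 + C(10,9)·0.40^9·0.60^1 + C(10,10)·0.40^10·0.60^0.
= 0.010617 + 0.001573 + 0.000105 = 0.0123.

P = 0.0123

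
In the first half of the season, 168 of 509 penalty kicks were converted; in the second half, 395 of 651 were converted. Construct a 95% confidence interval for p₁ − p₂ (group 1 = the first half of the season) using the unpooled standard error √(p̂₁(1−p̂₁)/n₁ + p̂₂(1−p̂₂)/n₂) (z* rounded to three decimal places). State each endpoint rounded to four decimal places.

p̂₁ = 168/509 = 0.33006, p̂₂ = 395/651 = 0.60676; p̂₁ − p̂₂ = -0.27670.
SE = √(0.000434421 + 0.000366517) = √0.000800938 = 0.028301.
z* = 1.960 at the 95% level. Margin = 1.960·0.028301 = 0.05547.
CI: -0.27670 ± 0.05547 = (-0.3322, -0.2212).

(-0.3322, -0.2212)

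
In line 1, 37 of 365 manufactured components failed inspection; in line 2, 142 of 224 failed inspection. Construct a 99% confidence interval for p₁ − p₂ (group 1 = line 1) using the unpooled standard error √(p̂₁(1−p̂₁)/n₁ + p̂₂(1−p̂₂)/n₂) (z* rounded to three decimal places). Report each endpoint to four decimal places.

p̂₁ = 37/365 = 0.10137, p̂₂ = 142/224 = 0.63393; p̂₁ − p̂₂ = -0.53256.
Unpooled SE = √(p̂₁(1−p̂₁)/n₁ + p̂₂(1−p̂₂)/n₂) = √(0.000249573 + 0.001035996) = 0.035855.
z* = 2.576 at the 99% level. Margin of error = 0.09236.
Interval: -0.53256 ± 0.09236 → (-0.6249, -0.4402).

(-0.6249, -0.4402)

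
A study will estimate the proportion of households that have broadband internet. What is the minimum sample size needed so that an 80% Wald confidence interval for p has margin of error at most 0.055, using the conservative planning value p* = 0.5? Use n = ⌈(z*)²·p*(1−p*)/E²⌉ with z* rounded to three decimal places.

For 80% confidence, z* = 1.282.
p*(1−p*) = 0.50·0.50 = 0.2500.
(z*)²·p*(1−p*)/E² = 1.643524·0.2500/0.003025 = 135.828.
Rounding up, n = 136.

n = 136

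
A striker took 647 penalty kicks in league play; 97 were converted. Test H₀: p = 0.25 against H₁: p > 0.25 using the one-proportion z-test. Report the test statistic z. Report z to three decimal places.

With x = 97 successes in n = 647, p̂ = 0.14992.
Under H₀, SE = √(p₀(1−p₀)/n) = √(0.25·0.75/647) = √0.000289799 = 0.017023.
z = (p̂ − p₀)/SE = (0.14992 − 0.25)/0.017023 = -5.879.

z = -5.879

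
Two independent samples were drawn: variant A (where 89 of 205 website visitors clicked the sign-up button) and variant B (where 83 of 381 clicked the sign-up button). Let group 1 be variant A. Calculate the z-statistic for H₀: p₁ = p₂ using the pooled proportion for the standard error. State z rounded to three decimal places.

Sample proportions: p̂₁ = 89/205 = 0.43415 and p̂₂ = 83/381 = 0.21785.
Pooling: p̂ = 172/586 = 0.29352.
Pooled SE = √[0.2073641·0.00750272] ≈ 0.039444.
z = 0.21630/0.039444 = 5.484.

z = 5.484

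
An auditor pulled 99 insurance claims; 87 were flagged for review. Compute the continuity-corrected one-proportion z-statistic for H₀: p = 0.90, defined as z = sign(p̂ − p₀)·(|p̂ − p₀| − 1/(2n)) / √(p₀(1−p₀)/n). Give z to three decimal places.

p̂ = 87/99 = 0.87879. p̂ − p₀ = -0.021212.
1/(2n) = 0.005051.
Corrected numerator: |-0.021212| − 0.005051 = 0.016161.
Null standard error: √(0.90·0.10/99) = √0.000909091 = 0.030151.
z = −0.016161/0.030151 = -0.536.

z = -0.536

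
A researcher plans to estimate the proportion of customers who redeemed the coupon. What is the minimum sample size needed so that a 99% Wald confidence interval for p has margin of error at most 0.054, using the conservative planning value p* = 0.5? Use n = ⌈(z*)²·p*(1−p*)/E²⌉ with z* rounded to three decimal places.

n = 569

For 99% confidence, z* = 2.576.
p*(1−p*) = 0.2500.
Required n before rounding: 6.635776 × 0.2500 / 0.054² = 568.911.
⌈568.911⌉ = 569.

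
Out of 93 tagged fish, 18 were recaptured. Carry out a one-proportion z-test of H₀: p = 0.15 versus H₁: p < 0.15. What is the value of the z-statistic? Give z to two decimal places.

z = 1.18

With x = 18 successes in n = 93, p̂ = 0.19355.
Under H₀, SE = √(p₀(1−p₀)/n) = √(0.15·0.85/93) = √0.001370968 = 0.037027.
z = (0.19355 − 0.15)/0.037027 = 0.04355/0.037027 = 1.18.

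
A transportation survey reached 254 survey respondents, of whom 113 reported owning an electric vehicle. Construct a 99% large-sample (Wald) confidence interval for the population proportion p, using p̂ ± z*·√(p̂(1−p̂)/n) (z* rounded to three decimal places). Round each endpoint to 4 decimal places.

(0.3646, 0.5252)

The sample proportion is 113/254 = 0.44488.
SE = √(p̂(1−p̂)/n) = √(0.246962/254) = 0.031182.
The 99% critical value is z* = 2.576.
Margin = 2.576·0.031182 = 0.08032.
CI: 0.44488 ± 0.08032 = (0.3646, 0.5252).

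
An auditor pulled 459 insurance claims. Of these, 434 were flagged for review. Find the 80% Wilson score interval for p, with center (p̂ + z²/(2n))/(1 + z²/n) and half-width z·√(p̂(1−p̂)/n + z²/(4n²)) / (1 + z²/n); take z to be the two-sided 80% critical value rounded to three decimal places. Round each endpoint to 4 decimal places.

(0.9303, 0.9576)

p̂ = 434/459 = 0.94553; z = 1.282, so z² = 1.643524.
1 + z²/n = 1.003581.
Center = (0.94553 + 0.001790)/1.003581 = 0.94394.
Radicand: p̂(1−p̂)/n + z²/(4n²) = 0.000112200 + 0.000001950 = 0.000114150.
Half-width = 1.282·√0.000114150/1.003581 = 0.01365.
So the interval runs from 0.9303 to 0.9576.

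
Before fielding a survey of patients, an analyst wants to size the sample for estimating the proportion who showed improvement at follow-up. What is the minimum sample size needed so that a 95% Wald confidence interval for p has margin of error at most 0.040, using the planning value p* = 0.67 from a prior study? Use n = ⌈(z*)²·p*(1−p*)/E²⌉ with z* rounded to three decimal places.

n = 531

For 95% confidence, z* = 1.960.
p*(1−p*) = 0.2211.
(z*)²·p*(1−p*)/E² = 3.841600·0.2211/0.001600 = 530.861.
⌈530.861⌉ = 531.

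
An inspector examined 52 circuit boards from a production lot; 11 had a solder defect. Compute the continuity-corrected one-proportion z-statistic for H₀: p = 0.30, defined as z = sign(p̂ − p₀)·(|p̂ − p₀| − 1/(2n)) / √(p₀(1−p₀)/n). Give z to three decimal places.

With x = 11 successes in n = 52, p̂ = 0.21154. p̂ − p₀ = -0.088462.
1/(2n) = 0.009615.
Corrected numerator: |-0.088462| − 0.009615 = 0.078847.
Null standard error: √(0.30·0.70/52) = √0.004038462 = 0.063549.
z = (−)0.078847/0.063549 = -1.241.

z = -1.241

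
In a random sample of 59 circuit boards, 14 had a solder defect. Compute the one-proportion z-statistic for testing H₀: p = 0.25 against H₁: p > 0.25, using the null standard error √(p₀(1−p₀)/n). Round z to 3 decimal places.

z = -0.225

Sample proportion p̂ = 14/59 = 0.23729.
SE₀ = √(0.25·0.75/59) = 0.056373.
z = (0.23729 − 0.25)/0.056373 = -0.01271/0.056373 = -0.225.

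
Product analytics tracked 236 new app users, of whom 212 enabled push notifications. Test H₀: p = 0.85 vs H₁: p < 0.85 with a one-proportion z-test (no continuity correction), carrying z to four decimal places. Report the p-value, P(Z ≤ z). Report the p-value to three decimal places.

p-value = 0.981

p̂ = 212/236 = 0.89831.
Null standard error: √(0.85·0.15/236) = √0.000540254 = 0.023243.
z = (p̂ − p₀)/SE = (212/236 − 0.85)/0.023243 ≈ 2.0782.
p-value = P(Z ≤ z) with z = 2.0782 → 0.981.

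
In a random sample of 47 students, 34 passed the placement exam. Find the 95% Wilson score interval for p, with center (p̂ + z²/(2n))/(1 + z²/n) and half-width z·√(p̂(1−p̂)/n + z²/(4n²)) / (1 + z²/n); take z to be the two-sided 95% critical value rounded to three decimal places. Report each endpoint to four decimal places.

(0.5824, 0.8306)

Here p̂ = 34/47 = 0.72340 and z = 1.960 (z² = 3.841600).
Denominator 1 + z²/n = 1 + 3.841600/47 = 1.081736.
Adjusted center: (0.72340 + z²/(2n))/1.081736 = 0.70652.
Radicand: p̂(1−p̂)/n + z²/(4n²) = 0.004257246 + 0.000434767 = 0.004692013.
Half-width = z·√(radicand)/denom = 1.960·0.068498/1.081736 = 0.12411.
So the interval runs from 0.5824 to 0.8306.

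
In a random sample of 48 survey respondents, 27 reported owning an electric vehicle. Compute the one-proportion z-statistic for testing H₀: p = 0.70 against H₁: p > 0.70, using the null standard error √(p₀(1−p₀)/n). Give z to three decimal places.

The sample proportion is 27/48 = 0.56250.
Null standard error: √(0.70·0.30/48) = √0.004375000 = 0.066144.
Test statistic: z = -0.13750/0.066144 = -2.079.

z = -2.079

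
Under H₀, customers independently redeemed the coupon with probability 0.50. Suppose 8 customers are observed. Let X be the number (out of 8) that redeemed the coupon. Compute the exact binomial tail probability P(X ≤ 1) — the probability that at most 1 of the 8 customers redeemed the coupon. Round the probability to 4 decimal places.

X is binomial with n = 8 and p = 0.50.
P(X ≤ 1) = C(8,0)·0.50^0·0.50^8 + C(8,1)·0.50^1·0.50^7.
= 0.003906 + 0.031250 = 0.0352.

P = 0.0352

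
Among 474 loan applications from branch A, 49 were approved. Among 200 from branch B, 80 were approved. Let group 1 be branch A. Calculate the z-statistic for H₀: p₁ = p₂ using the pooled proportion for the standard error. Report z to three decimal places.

z = -8.942

Sample proportions: p̂₁ = 49/474 = 0.10338 and p̂₂ = 80/200 = 0.40000.
Pooled p̂ = (49+80)/(474+200) = 129/674 = 0.19139.
Pooled SE = √[0.1547627·0.00710970] ≈ 0.033171.
z = (p̂₁ − p̂₂)/SE = (0.10338 − 0.40000)/0.033171 = -0.29662/0.033171 = -8.942.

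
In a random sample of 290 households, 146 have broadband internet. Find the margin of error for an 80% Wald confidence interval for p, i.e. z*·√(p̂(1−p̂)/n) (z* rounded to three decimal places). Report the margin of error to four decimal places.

The sample proportion is 146/290 = 0.50345.
Standard error of p̂: √(0.249988/290) = √0.000862028 = 0.029360.
z* = 1.282 at the 80% level.
ME = 1.282·0.029360 = 0.0376.

ME = 0.0376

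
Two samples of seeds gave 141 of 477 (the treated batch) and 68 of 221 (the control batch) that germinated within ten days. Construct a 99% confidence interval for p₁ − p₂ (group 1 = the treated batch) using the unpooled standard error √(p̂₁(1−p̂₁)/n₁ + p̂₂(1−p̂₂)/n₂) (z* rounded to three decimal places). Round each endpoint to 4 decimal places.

(-0.1085, 0.0843)

p̂₁ = 141/477 = 0.29560, p̂₂ = 68/221 = 0.30769; p̂₁ − p̂₂ = -0.01209.
SE = √(0.000436519 + 0.000963881) = √0.001400400 = 0.037422.
The 99% critical value is z* = 2.576. Margin of error = 0.09640.
CI: -0.01209 ± 0.09640 = (-0.1085, 0.0843).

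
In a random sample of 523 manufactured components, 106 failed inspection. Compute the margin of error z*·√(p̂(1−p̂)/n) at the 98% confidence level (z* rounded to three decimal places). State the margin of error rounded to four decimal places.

ME = 0.0409

Sample proportion p̂ = 106/523 = 0.20268.
Standard error of p̂: √(0.161599/523) = √0.000308985 = 0.017578.
For 98% confidence, z* = 2.326.
So ME = 0.0409.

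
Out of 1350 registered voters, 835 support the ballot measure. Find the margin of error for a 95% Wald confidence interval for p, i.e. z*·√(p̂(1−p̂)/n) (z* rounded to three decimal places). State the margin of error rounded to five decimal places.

The sample proportion is 835/1350 = 0.61852.
Standard error of p̂: √(0.235953/1350) = √0.000174780 = 0.013220.
z* = 1.960 at the 95% level.
So ME = 0.02591.

ME = 0.02591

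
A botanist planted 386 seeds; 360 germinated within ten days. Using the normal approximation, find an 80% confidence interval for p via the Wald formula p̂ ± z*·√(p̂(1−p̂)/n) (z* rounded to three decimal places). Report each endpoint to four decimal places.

p̂ = 360/386 = 0.93264.
SE(p̂) = √(0.93264·0.06736/386) = 0.012757.
z* = 1.282 at the 80% level.
Margin = 1.282·0.012757 = 0.01635.
So the interval runs from 0.9163 to 0.9490.

(0.9163, 0.9490)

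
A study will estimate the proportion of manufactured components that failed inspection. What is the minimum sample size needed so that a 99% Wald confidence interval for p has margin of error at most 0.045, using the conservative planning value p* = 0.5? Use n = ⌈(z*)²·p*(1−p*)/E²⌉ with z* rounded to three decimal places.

For 99% confidence, z* = 2.576.
p*(1−p*) = 0.2500.
(z*)²·p*(1−p*)/E² = 6.635776·0.2500/0.002025 = 819.232.
⌈819.232⌉ = 820.

n = 820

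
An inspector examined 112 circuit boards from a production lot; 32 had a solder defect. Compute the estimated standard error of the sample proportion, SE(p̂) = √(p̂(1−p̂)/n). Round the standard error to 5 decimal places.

SE = 0.04269

p̂ = 32/112 = 0.28571.
p̂(1−p̂) = 0.28571·0.71429 = 0.204080.
SE = √(0.204080/112) = 0.04269.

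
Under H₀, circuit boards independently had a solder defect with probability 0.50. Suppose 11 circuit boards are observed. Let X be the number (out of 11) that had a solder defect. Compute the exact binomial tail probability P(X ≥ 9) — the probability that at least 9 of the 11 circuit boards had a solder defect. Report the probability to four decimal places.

X is binomial with n = 11 and p = 0.50.
P(X ≥ 9) = C(11,9)·0.50^9·0.50^2 + C(11,10)·0.50^10·0.50^1 + C(11,11)·0.50^11·0.50^0.
= 0.026855 + 0.005371 + 0.000488 = 0.0327.

P = 0.0327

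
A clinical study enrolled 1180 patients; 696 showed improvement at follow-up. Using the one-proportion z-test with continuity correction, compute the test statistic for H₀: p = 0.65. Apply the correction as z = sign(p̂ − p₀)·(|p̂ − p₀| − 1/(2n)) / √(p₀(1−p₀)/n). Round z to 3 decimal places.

z = -4.303

The sample proportion is 696/1180 = 0.58983. p̂ − p₀ = -0.060169.
1/(2n) = 0.000424.
Corrected numerator: |-0.060169| − 0.000424 = 0.059745.
Null standard error: √(0.65·0.35/1180) = √0.000192797 = 0.013885.
z = (−)0.059745/0.013885 = -4.303.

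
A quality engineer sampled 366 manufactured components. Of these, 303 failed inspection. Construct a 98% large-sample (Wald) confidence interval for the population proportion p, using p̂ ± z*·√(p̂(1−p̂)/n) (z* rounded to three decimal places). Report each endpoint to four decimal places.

(0.7820, 0.8738)

p̂ = 303/366 = 0.82787.
Standard error of p̂: √(0.142502/366) = √0.000389350 = 0.019732.
The 98% critical value is z* = 2.326.
Margin of error: 2.326 × 0.019732 = 0.04590.
Interval: 0.82787 ± 0.04590 → (0.7820, 0.8738).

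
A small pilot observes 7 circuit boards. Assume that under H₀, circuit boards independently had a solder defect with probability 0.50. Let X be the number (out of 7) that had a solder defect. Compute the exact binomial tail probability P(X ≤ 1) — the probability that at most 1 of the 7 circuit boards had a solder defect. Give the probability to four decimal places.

P = 0.0625

X ~ Binomial(n=7, p=0.50).
P(X ≤ 1) = C(7,0)·0.50^0·0.50^7 + C(7,1)·0.50^1·0.50^6.
= 0.007812 + 0.054688 = 0.0625.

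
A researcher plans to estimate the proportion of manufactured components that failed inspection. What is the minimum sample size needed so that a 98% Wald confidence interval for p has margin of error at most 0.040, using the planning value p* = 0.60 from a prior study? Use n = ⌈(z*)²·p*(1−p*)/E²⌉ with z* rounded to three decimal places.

n = 812

For 98% confidence, z* = 2.326.
p*(1−p*) = 0.2400.
(z*)²·p*(1−p*)/E² = 5.410276·0.2400/0.001600 = 811.541.
Rounding up, n = 812.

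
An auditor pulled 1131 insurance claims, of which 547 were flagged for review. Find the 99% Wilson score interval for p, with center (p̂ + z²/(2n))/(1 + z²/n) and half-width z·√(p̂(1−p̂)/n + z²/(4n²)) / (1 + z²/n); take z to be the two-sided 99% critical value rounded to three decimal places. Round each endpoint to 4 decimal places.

(0.4456, 0.5219)

p̂ = 547/1131 = 0.48364; z = 2.576, so z² = 6.635776.
1 + z²/n = 1.005867.
Center = (0.48364 + 0.002934)/1.005867 = 0.48374.
Radicand: p̂(1−p̂)/n + z²/(4n²) = 0.000220807 + 0.000001297 = 0.000222104.
Half-width = z·√(radicand)/denom = 2.576·0.014903/1.005867 = 0.03817.
Interval: 0.48374 ± 0.03817 → (0.4456, 0.5219).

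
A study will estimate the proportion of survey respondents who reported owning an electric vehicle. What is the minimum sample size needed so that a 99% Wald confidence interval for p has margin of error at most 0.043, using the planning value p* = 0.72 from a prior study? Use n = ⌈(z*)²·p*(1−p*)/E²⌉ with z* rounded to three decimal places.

n = 724

The 99% critical value is z* = 2.576.
p*(1−p*) = 0.72·0.28 = 0.2016.
Required n before rounding: 6.635776 × 0.2016 / 0.043² = 723.511.
⌈723.511⌉ = 724.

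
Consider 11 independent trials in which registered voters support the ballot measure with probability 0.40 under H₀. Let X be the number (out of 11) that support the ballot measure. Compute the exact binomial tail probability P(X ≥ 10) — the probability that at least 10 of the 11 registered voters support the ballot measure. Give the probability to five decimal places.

X is binomial with n = 11 and p = 0.40.
P(X ≥ 10) = C(11,10)·0.40^10·0.60^1 + C(11,11)·0.40^11·0.60^0.
= 0.000692 + 0.000042 = 0.00073.

P = 0.00073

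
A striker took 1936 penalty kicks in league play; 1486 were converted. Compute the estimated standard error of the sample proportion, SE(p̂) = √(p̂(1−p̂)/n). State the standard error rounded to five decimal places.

Sample proportion p̂ = 1486/1936 = 0.76756.
p̂(1−p̂) = 0.76756·0.23244 = 0.178412.
SE = √(0.178412/1936) = 0.00960.

SE = 0.00960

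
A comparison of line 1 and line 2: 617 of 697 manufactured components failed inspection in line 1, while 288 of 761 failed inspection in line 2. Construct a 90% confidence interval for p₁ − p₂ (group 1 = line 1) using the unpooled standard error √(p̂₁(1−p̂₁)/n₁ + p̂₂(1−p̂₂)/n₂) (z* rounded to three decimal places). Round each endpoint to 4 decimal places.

p̂₁ = 0.88522, p̂₂ = 0.37845, so the observed difference is 0.50677.
Unpooled SE = √(p̂₁(1−p̂₁)/n₁ + p̂₂(1−p̂₂)/n₂) = √(0.000145773 + 0.000309100) = 0.021328.
The 90% critical value is z* = 1.645. Margin = 1.645·0.021328 = 0.03508.
CI: 0.50677 ± 0.03508 = (0.4717, 0.5419).

(0.4717, 0.5419)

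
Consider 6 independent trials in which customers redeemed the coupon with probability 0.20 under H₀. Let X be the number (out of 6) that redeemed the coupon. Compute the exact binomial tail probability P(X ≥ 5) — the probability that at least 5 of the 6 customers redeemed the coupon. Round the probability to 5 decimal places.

P = 0.00160

X ~ Binomial(n=6, p=0.20).
P(X ≥ 5) = C(6,5)·0.20^5·0.80^1 + C(6,6)·0.20^6·0.80^0.
= 0.001536 + 0.000064 = 0.00160.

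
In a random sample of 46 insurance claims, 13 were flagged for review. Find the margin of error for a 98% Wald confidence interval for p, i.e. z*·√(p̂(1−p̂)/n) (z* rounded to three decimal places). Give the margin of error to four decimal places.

ME = 0.1544

With x = 13 successes in n = 46, p̂ = 0.28261.
Standard error of p̂: √(0.202741/46) = √0.004407413 = 0.066388.
The 98% critical value is z* = 2.326.
Margin of error = z*·SE = 2.326 × 0.066388 = 0.1544.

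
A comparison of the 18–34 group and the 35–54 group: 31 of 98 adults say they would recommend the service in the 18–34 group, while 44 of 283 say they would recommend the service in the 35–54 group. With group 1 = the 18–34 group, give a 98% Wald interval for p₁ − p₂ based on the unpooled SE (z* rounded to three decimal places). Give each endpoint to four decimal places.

(0.0406, 0.2811)

p̂₁ = 31/98 = 0.31633, p̂₂ = 44/283 = 0.15548; p̂₁ − p̂₂ = 0.16085.
Unpooled SE = √(p̂₁(1−p̂₁)/n₁ + p̂₂(1−p̂₂)/n₂) = √(0.002206776 + 0.000463971) = 0.051679.
For 98% confidence, z* = 2.326. Margin of error = 0.12021.
Interval: 0.16085 ± 0.12021 → (0.0406, 0.2811).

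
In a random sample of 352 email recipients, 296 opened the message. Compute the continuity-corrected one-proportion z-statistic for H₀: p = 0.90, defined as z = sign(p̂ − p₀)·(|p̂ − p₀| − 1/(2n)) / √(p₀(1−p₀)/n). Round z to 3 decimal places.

With x = 296 successes in n = 352, p̂ = 0.84091. p̂ − p₀ = -0.059091.
1/(2n) = 0.001420.
Corrected numerator: |-0.059091| − 0.001420 = 0.057671.
Null standard error: √(0.90·0.10/352) = √0.000255682 = 0.015990.
z = (−)0.057671/0.015990 = -3.607.

z = -3.607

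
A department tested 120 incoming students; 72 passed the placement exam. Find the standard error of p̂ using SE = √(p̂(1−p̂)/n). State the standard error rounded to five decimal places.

SE = 0.04472

With x = 72 successes in n = 120, p̂ = 0.60000.
p̂(1−p̂) = 0.240000.
SE = √(0.240000/120) = 0.04472.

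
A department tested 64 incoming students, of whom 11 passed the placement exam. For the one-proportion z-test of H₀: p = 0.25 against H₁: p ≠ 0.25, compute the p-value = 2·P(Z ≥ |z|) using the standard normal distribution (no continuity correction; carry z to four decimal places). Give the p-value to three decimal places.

Sample proportion p̂ = 11/64 = 0.17188.
Null standard error: √(0.25·0.75/64) = √0.002929688 = 0.054127.
z = (p̂ − p₀)/SE = (11/64 − 0.25)/0.054127 ≈ -1.4434.
From the standard normal, 2·P(Z ≥ |z|) = 0.149.

p-value = 0.149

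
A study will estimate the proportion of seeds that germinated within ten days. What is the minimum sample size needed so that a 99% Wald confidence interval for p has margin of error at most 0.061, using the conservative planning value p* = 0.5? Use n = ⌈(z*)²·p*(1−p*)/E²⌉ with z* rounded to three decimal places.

z* = 2.576 at the 99% level.
p*(1−p*) = 0.2500.
(z*)²·p*(1−p*)/E² = 6.635776·0.2500/0.003721 = 445.833.
Rounding up, n = 446.

n = 446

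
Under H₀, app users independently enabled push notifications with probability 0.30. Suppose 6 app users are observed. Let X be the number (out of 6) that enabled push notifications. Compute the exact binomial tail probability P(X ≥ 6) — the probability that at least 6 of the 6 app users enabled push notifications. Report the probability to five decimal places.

X is binomial with n = 6 and p = 0.30.
P(X ≥ 6) = C(6,6)·0.30^6·0.70^0.
= 0.000729 = 0.00073.

P = 0.00073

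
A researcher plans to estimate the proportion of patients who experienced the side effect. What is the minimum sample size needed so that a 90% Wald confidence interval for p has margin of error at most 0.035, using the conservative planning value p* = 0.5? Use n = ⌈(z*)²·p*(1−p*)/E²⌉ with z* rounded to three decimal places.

n = 553

z* = 1.645 at the 90% level.
p*(1−p*) = 0.2500.
Required n before rounding: 2.706025 × 0.2500 / 0.035² = 552.250.
⌈552.250⌉ = 553.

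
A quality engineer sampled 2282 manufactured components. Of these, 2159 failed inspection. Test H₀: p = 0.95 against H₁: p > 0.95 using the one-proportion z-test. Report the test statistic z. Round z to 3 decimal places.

z = -0.855

Sample proportion p̂ = 2159/2282 = 0.94610.
Under H₀, SE = √(p₀(1−p₀)/n) = √(0.95·0.05/2282) = √0.000020815 = 0.004562.
Test statistic: z = -0.00390/0.004562 = -0.855.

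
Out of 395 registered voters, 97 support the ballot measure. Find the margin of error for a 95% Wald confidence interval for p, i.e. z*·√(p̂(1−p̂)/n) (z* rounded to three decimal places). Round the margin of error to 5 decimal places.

ME = 0.04245

p̂ = 97/395 = 0.24557.
SE = √(p̂(1−p̂)/n) = √(0.185265/395) = 0.021657.
z* = 1.960 at the 95% level.
So ME = 0.04245.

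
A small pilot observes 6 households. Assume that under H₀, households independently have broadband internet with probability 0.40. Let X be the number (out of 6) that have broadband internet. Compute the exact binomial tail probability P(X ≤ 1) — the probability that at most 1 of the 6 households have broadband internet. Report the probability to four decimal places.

X is binomial with n = 6 and p = 0.40.
P(X ≤ 1) = C(6,0)·0.40^0·0.60^6 + C(6,1)·0.40^1·0.60^5.
= 0.046656 + 0.186624 = 0.2333.

P = 0.2333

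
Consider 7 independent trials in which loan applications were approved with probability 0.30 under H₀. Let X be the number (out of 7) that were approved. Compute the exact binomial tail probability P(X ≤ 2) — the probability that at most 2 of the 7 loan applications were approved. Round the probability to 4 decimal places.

P = 0.6471

X is binomial with n = 7 and p = 0.30.
P(X ≤ 2) = C(7,0)·0.30^0·0.70^7 + C(7,1)·0.30^1·0.70^6 + C(7,2)·0.30^2·0.70^5.
= 0.082354 + 0.247063 + 0.317652 = 0.6471.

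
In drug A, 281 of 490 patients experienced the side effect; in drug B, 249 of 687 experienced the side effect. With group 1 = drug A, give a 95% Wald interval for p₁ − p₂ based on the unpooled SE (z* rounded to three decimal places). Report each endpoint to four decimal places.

p̂₁ = 281/490 = 0.57347, p̂₂ = 249/687 = 0.36245; p̂₁ − p̂₂ = 0.21102.
Unpooled SE = √(p̂₁(1−p̂₁)/n₁ + p̂₂(1−p̂₂)/n₂) = √(0.000499188 + 0.000336359) = 0.028906.
For 95% confidence, z* = 1.960. Margin = 1.960·0.028906 = 0.05666.
Interval: 0.21102 ± 0.05666 → (0.1544, 0.2677).

(0.1544, 0.2677)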